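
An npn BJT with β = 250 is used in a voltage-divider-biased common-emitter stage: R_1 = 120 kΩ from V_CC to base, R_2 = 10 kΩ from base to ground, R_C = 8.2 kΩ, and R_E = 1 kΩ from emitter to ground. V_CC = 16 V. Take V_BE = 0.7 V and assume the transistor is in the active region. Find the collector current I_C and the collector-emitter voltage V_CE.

I_C ≈ 0.51 mA, V_CE ≈ 11 V

Thevenize the base divider: V_Th = V_CC·R_2/(R_1+R_2) = 16×10/130 = 1.23 V, R_Th = R_1‖R_2 = 9.23 kΩ.
Base-emitter loop: V_Th = I_B·R_Th + V_BE + (β+1)I_B·R_E, so I_B = (1.23 − 0.7) / (9.23 + 251×1) = 0.00204 mA.
I_C = β·I_B = 250×0.00204 = 0.51 mA, and I_E = (β+1)I_B = 0.512 mA.
V_CE = V_CC − I_C·R_C − I_E·R_E = 16 − 0.51×8.2 − 0.512×1 = 11.3 V.
V_CE = 11.3 V > 0.2 V confirms active-region operation.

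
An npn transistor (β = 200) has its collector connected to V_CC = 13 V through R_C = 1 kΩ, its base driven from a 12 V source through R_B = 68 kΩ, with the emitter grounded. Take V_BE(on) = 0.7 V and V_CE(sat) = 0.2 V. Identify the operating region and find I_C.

Assume active: I_B = (12 − 0.7)/68 = 0.166 mA, giving I_C = β·I_B = 33.2 mA.
But then V_CE = 13 − 33.2×1 = -20.2 V < V_CE(sat) = 0.2 V — impossible in the active region.
So the transistor is saturated. With V_CE = 0.2 V, I_C = (V_CC − 0.2)/R_C = 12.8/1 = 12.8 mA.
Check: β·I_B = 33.2 mA > I_C = 12.8 mA, confirming saturation.

saturation; I_C ≈ 13 mA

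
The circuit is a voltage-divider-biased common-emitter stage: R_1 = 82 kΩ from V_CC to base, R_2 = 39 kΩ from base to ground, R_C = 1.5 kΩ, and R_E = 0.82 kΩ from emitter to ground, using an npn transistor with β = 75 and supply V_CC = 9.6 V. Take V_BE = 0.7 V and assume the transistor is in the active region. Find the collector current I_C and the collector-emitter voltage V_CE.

I_C ≈ 2 mA, V_CE ≈ 4.9 V

Thevenize the base divider: V_Th = V_CC·R_2/(R_1+R_2) = 9.6×39/121 = 3.09 V, R_Th = R_1‖R_2 = 26.4 kΩ.
Base-emitter loop: V_Th = I_B·R_Th + V_BE + (β+1)I_B·R_E, so I_B = (3.09 − 0.7) / (26.4 + 76×0.82) = 0.027 mA.
I_C = β·I_B = 75×0.027 = 2.02 mA, and I_E = (β+1)I_B = 2.05 mA.
V_CE = V_CC − I_C·R_C − I_E·R_E = 9.6 − 2.02×1.5 − 2.05×0.82 = 4.88 V.
V_CE = 4.88 V > 0.2 V confirms active-region operation.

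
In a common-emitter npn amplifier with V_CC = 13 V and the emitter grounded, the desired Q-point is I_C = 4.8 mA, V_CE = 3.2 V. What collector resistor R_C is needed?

Collector loop: V_CC = I_C·R_C + V_CE.
R_C = (V_CC − V_CE)/I_C = (13 − 3.2)/4.8 = 2.04 kΩ.

R_C ≈ 2 kΩ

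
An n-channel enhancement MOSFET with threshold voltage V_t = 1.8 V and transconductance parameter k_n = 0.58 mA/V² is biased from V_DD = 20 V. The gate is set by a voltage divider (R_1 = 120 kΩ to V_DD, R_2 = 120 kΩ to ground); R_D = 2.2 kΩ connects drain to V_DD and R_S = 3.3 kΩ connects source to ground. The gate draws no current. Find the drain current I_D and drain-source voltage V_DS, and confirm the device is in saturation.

I_D ≈ 1.7 mA, V_DS ≈ 10 V

V_G = V_DD·R_2/(R_1+R_2) = 20×120/240 = 10 V.
Assume saturation: I_D = (k_n/2)(V_GS − V_t)² with V_GS = V_G − I_D·R_S = 10 − 3.3·I_D.
Substituting gives 3.16·I_D² − 16.7·I_D + 19.5 = 0, with roots I_D = 1.74 or 3.54 mA.
The root I_D = 3.54 mA gives V_GS = -1.7 V ≤ V_t, so take I_D = 1.74 mA.
Then V_GS = 4.25 V and V_DS = V_DD − I_D(R_D+R_S) = 20 − 1.74×5.5 = 10.4 V.
Saturation requires V_DS ≥ V_GS − V_t = 2.45 V; 10.4 ≥ 2.45 ✓.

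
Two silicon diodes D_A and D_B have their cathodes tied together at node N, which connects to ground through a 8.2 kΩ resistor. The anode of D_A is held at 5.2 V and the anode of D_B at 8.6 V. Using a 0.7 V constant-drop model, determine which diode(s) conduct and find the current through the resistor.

Assume both conduct. Then node N would need to be at both 5.2−0.7 = 4.5 V and 8.6−0.7 = 7.9 V, which is impossible.
Assume only D_B conducts: V_N = 8.6 − 0.7 = 7.9 V, so I_R = 7.9/8.2 = 0.963 mA.
Check D_A: its anode-to-cathode voltage is 5.2 − 7.9 = -2.7 V < 0.7 V, so it is off. The assumption is consistent.

Only D_B conducts; I_R ≈ 0.96 mA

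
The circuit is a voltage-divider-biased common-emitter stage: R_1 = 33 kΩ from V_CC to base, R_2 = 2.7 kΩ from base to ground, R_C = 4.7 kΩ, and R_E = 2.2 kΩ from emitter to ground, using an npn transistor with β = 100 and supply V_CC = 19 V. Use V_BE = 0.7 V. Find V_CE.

Thevenize the base divider: V_Th = V_CC·R_2/(R_1+R_2) = 19×2.7/35.7 = 1.44 V, R_Th = R_1‖R_2 = 2.5 kΩ.
Base-emitter loop: V_Th = I_B·R_Th + V_BE + (β+1)I_B·R_E, so I_B = (1.44 − 0.7) / (2.5 + 101×2.2) = 0.00328 mA.
I_C = β·I_B = 100×0.00328 = 0.328 mA, and I_E = (β+1)I_B = 0.331 mA.
V_CE = V_CC − I_C·R_C − I_E·R_E = 19 − 0.328×4.7 − 0.331×2.2 = 16.7 V.
V_CE = 16.7 V > 0.2 V confirms active-region operation.

V_CE ≈ 17 V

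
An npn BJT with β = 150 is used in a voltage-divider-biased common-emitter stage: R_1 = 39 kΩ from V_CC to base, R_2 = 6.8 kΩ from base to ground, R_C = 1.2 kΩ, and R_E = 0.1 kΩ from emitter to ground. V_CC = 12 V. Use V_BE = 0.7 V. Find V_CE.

V_CE ≈ 1.9 V

Thevenize the base divider: V_Th = V_CC·R_2/(R_1+R_2) = 12×6.8/45.8 = 1.78 V, R_Th = R_1‖R_2 = 5.79 kΩ.
Base-emitter loop: V_Th = I_B·R_Th + V_BE + (β+1)I_B·R_E, so I_B = (1.78 − 0.7) / (5.79 + 151×0.1) = 0.0518 mA.
I_C = β·I_B = 150×0.0518 = 7.77 mA, and I_E = (β+1)I_B = 7.82 mA.
V_CE = V_CC − I_C·R_C − I_E·R_E = 12 − 7.77×1.2 − 7.82×0.1 = 1.9 V.
V_CE = 1.9 V > 0.2 V confirms active-region operation.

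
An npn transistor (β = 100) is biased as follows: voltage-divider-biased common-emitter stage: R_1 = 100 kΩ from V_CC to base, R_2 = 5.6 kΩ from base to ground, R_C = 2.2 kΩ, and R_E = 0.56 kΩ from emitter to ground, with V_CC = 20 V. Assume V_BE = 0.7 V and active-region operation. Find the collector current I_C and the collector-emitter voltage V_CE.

I_C ≈ 0.58 mA, V_CE ≈ 18 V

Thevenize the base divider: V_Th = V_CC·R_2/(R_1+R_2) = 20×5.6/106 = 1.06 V, R_Th = R_1‖R_2 = 5.3 kΩ.
Base-emitter loop: V_Th = I_B·R_Th + V_BE + (β+1)I_B·R_E, so I_B = (1.06 − 0.7) / (5.3 + 101×0.56) = 0.00583 mA.
I_C = β·I_B = 100×0.00583 = 0.583 mA, and I_E = (β+1)I_B = 0.589 mA.
V_CE = V_CC − I_C·R_C − I_E·R_E = 20 − 0.583×2.2 − 0.589×0.56 = 18.4 V.
V_CE = 18.4 V > 0.2 V confirms active-region operation.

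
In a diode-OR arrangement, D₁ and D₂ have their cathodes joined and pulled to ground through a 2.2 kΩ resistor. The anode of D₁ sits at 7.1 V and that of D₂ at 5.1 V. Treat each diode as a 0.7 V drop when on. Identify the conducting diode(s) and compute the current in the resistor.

Assume both conduct. Then node N would need to be at both 7.1−0.7 = 6.4 V and 5.1−0.7 = 4.4 V, which is impossible.
Assume only D₁ conducts: V_N = 7.1 − 0.7 = 6.4 V, so I_R = 6.4/2.2 = 2.91 mA.
Check D₂: its anode-to-cathode voltage is 5.1 − 6.4 = -1.3 V < 0.7 V, so it is off. The assumption is consistent.

Only D₁ conducts; I_R ≈ 2.9 mA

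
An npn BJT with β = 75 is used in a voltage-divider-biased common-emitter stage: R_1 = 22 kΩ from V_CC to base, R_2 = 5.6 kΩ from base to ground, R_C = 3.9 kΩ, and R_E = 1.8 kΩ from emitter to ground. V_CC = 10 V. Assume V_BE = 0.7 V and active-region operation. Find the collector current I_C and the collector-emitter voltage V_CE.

I_C ≈ 0.71 mA, V_CE ≈ 6 V

Thevenize the base divider: V_Th = V_CC·R_2/(R_1+R_2) = 10×5.6/27.6 = 2.03 V, R_Th = R_1‖R_2 = 4.46 kΩ.
Base-emitter loop: V_Th = I_B·R_Th + V_BE + (β+1)I_B·R_E, so I_B = (2.03 − 0.7) / (4.46 + 76×1.8) = 0.00941 mA.
I_C = β·I_B = 75×0.00941 = 0.706 mA, and I_E = (β+1)I_B = 0.715 mA.
V_CE = V_CC − I_C·R_C − I_E·R_E = 10 − 0.706×3.9 − 0.715×1.8 = 5.96 V.
V_CE = 5.96 V > 0.2 V confirms active-region operation.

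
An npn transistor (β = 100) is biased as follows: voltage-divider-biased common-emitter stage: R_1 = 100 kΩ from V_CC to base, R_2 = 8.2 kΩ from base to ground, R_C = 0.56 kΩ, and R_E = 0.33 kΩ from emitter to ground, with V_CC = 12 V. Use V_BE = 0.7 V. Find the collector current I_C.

I_C ≈ 0.51 mA

Thevenize the base divider: V_Th = V_CC·R_2/(R_1+R_2) = 12×8.2/108 = 0.909 V, R_Th = R_1‖R_2 = 7.58 kΩ.
Base-emitter loop: V_Th = I_B·R_Th + V_BE + (β+1)I_B·R_E, so I_B = (0.909 − 0.7) / (7.58 + 101×0.33) = 0.00512 mA.
I_C = β·I_B = 100×0.00512 = 0.512 mA, and I_E = (β+1)I_B = 0.517 mA.
V_CE = V_CC − I_C·R_C − I_E·R_E = 12 − 0.512×0.56 − 0.517×0.33 = 11.5 V.
V_CE = 11.5 V > 0.2 V confirms active-region operation.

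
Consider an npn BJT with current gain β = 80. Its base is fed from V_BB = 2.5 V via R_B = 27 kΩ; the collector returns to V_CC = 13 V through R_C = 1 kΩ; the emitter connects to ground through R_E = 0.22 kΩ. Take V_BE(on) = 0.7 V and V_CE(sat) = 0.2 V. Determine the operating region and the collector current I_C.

active; I_C ≈ 3.2 mA

Assume active. Base-emitter loop: I_B = (V_BB − V_BE)/(R_B + (β+1)R_E) = (2.5 − 0.7)/(27 + 81×0.22) = 0.0402 mA.
I_C = β·I_B = 80×0.0402 = 3.21 mA.
V_CE = V_CC − I_C·R_C − I_E·R_E = 13 − 3.21×1 − 3.25×0.22 = 9.07 V > V_CE(sat), so the active-region assumption holds.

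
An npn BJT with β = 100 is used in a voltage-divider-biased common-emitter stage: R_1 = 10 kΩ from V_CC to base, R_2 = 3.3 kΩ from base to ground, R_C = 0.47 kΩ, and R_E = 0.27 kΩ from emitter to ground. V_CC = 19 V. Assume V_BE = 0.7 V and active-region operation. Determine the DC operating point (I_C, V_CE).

I_C ≈ 13 mA, V_CE ≈ 9 V

Thevenize the base divider: V_Th = V_CC·R_2/(R_1+R_2) = 19×3.3/13.3 = 4.71 V, R_Th = R_1‖R_2 = 2.48 kΩ.
Base-emitter loop: V_Th = I_B·R_Th + V_BE + (β+1)I_B·R_E, so I_B = (4.71 − 0.7) / (2.48 + 101×0.27) = 0.135 mA.
I_C = β·I_B = 100×0.135 = 13.5 mA, and I_E = (β+1)I_B = 13.6 mA.
V_CE = V_CC − I_C·R_C − I_E·R_E = 19 − 13.5×0.47 − 13.6×0.27 = 8.98 V.
V_CE = 8.98 V > 0.2 V confirms active-region operation.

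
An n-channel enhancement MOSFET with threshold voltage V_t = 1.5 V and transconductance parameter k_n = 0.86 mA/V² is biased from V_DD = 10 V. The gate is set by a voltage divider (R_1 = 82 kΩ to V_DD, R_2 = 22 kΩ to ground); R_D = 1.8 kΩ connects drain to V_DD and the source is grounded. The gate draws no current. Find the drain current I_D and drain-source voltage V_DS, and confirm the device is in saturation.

V_G = V_DD·R_2/(R_1+R_2) = 10×22/104 = 2.12 V. With the source grounded, V_GS = V_G = 2.12 V.
Assume saturation: I_D = (k_n/2)(V_GS − V_t)² = (0.86/2)×(2.12 − 1.5)² = 0.43×0.615² = 0.163 mA.
V_DS = V_DD − I_D·R_D = 10 − 0.163×1.8 = 9.71 V.
Saturation requires V_DS ≥ V_GS − V_t = 0.615 V; 9.71 ≥ 0.615 ✓.

I_D ≈ 0.16 mA, V_DS ≈ 9.7 V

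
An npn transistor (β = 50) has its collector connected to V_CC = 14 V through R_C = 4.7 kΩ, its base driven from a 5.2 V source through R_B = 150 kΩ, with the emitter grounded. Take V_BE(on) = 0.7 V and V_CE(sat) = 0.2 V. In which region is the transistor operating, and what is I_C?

Assume active. Base-emitter loop: I_B = (V_BB − V_BE)/R_B = (5.2 − 0.7)/150 = 0.03 mA.
I_C = β·I_B = 50×0.03 = 1.5 mA.
V_CE = V_CC − I_C·R_C = 14 − 1.5×4.7 = 6.95 V > V_CE(sat), so the active-region assumption holds.

active; I_C ≈ 1.5 mA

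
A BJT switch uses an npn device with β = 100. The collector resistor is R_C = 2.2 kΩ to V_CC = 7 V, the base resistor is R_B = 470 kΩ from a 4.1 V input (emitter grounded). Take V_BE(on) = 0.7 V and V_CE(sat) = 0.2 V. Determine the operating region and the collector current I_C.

Assume active. Base-emitter loop: I_B = (V_BB − V_BE)/R_B = (4.1 − 0.7)/470 = 0.00723 mA.
I_C = β·I_B = 100×0.00723 = 0.723 mA.
V_CE = V_CC − I_C·R_C = 7 − 0.723×2.2 = 5.41 V > V_CE(sat), so the active-region assumption holds.

active; I_C ≈ 0.72 mA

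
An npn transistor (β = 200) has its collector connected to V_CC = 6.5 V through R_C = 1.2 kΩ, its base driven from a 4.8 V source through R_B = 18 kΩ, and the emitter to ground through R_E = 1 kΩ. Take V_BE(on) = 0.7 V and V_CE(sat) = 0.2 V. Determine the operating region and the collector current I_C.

Assume active: I_B = (4.8 − 0.7)/(18 + 201×1) = 0.0187 mA, I_C = β·I_B = 3.74 mA.
Then V_CE = 6.5 − 3.74×1.2 − 3.76×1 = -1.76 V < 0.2 V — the active assumption fails.
Re-solve with V_CE = 0.2 V. KCL at the emitter: V_E/R_E = (V_BB−0.7−V_E)/R_B + (V_CC−0.2−V_E)/R_C, giving V_E = 2.9 V.
I_C = (V_CC − 0.2 − V_E)/R_C = (6.3 − 2.9)/1.2 = 2.83 mA.
Check: I_B = (4.1 − 2.9)/18 = 0.0667 mA, and β·I_B = 13.3 mA > I_C, confirming saturation.

saturation; I_C ≈ 2.8 mA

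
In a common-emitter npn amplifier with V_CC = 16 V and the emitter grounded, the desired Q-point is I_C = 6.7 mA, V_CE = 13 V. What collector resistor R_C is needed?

Collector loop: V_CC = I_C·R_C + V_CE.
R_C = (V_CC − V_CE)/I_C = (16 − 13)/6.7 = 0.448 kΩ.

R_C ≈ 0.45 kΩ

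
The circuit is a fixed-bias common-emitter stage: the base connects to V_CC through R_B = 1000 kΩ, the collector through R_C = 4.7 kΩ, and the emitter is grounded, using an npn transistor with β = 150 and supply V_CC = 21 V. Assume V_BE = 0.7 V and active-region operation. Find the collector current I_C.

I_C ≈ 3 mA

Base loop: V_CC = I_B·R_B + V_BE, so I_B = (21 − 0.7)/1000 kΩ = 0.0203 mA.
In the active region I_C = β·I_B = 150 × 0.0203 = 3.05 mA.
Collector loop: V_CE = V_CC − I_C·R_C = 21 − 3.05×4.7 = 6.69 V.
Since V_CE = 6.69 V > V_CE(sat) ≈ 0.2 V, the transistor is in the active region as assumed.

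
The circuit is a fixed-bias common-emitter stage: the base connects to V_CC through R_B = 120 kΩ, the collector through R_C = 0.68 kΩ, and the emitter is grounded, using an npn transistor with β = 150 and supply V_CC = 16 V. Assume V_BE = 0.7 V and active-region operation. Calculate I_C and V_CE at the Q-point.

I_C ≈ 19 mA, V_CE ≈ 3 V

Base loop: V_CC = I_B·R_B + V_BE, so I_B = (16 − 0.7)/120 kΩ = 0.128 mA.
In the active region I_C = β·I_B = 150 × 0.128 = 19.1 mA.
Collector loop: V_CE = V_CC − I_C·R_C = 16 − 19.1×0.68 = 2.99 V.
Since V_CE = 2.99 V > V_CE(sat) ≈ 0.2 V, the transistor is in the active region as assumed.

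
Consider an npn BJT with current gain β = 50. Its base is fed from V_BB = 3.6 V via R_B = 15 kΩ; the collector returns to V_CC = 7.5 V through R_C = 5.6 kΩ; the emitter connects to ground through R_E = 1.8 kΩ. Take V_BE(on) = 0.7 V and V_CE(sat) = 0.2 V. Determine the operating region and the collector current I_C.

Assume active: I_B = (3.6 − 0.7)/(15 + 51×1.8) = 0.0272 mA, I_C = β·I_B = 1.36 mA.
Then V_CE = 7.5 − 1.36×5.6 − 1.38×1.8 = -2.6 V < 0.2 V — the active assumption fails.
Re-solve with V_CE = 0.2 V. KCL at the emitter: V_E/R_E = (V_BB−0.7−V_E)/R_B + (V_CC−0.2−V_E)/R_C, giving V_E = 1.87 V.
I_C = (V_CC − 0.2 − V_E)/R_C = (7.3 − 1.87)/5.6 = 0.97 mA.
Check: I_B = (2.9 − 1.87)/15 = 0.0687 mA, and β·I_B = 3.44 mA > I_C, confirming saturation.

saturation; I_C ≈ 0.97 mA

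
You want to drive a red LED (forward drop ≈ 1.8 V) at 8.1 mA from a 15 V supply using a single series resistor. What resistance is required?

The resistor drops V_S − V_D = 15 − 1.8 = 13.2 V at 8.1 mA.
R = 13.2 V / 8.1 mA = 1.63 kΩ.

R ≈ 1.6 kΩ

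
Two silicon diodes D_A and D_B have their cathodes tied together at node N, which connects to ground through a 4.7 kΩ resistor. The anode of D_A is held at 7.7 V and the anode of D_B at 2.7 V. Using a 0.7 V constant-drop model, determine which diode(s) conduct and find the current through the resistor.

Only D_A conducts; I_R ≈ 1.5 mA

Assume both conduct. Then node N would need to be at both 7.7−0.7 = 7 V and 2.7−0.7 = 2 V, which is impossible.
Assume only D_A conducts: V_N = 7.7 − 0.7 = 7 V, so I_R = 7/4.7 = 1.49 mA.
Check D_B: its anode-to-cathode voltage is 2.7 − 7 = -4.3 V < 0.7 V, so it is off. The assumption is consistent.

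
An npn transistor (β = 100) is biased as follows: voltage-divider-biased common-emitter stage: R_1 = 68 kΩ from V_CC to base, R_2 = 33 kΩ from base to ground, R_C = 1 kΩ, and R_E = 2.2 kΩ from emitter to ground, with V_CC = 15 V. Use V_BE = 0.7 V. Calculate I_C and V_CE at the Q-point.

Thevenize the base divider: V_Th = V_CC·R_2/(R_1+R_2) = 15×33/101 = 4.9 V, R_Th = R_1‖R_2 = 22.2 kΩ.
Base-emitter loop: V_Th = I_B·R_Th + V_BE + (β+1)I_B·R_E, so I_B = (4.9 − 0.7) / (22.2 + 101×2.2) = 0.0172 mA.
I_C = β·I_B = 100×0.0172 = 1.72 mA, and I_E = (β+1)I_B = 1.74 mA.
V_CE = V_CC − I_C·R_C − I_E·R_E = 15 − 1.72×1 − 1.74×2.2 = 9.46 V.
V_CE = 9.46 V > 0.2 V confirms active-region operation.

I_C ≈ 1.7 mA, V_CE ≈ 9.5 V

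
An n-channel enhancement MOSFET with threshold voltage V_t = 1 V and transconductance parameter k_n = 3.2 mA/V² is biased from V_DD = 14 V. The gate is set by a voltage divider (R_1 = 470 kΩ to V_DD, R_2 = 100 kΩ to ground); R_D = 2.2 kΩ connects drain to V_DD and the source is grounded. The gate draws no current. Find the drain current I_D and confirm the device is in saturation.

I_D ≈ 3.4 mA

V_G = V_DD·R_2/(R_1+R_2) = 14×100/570 = 2.46 V. With the source grounded, V_GS = V_G = 2.46 V.
Assume saturation: I_D = (k_n/2)(V_GS − V_t)² = (3.2/2)×(2.46 − 1)² = 1.6×1.46² = 3.39 mA.
V_DS = V_DD − I_D·R_D = 14 − 3.39×2.2 = 6.54 V.
Saturation requires V_DS ≥ V_GS − V_t = 1.46 V; 6.54 ≥ 1.46 ✓.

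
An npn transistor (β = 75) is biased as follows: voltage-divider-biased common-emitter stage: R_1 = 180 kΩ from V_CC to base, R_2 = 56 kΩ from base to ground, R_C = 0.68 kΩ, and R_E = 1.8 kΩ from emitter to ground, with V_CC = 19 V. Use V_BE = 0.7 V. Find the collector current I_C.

I_C ≈ 1.6 mA

Thevenize the base divider: V_Th = V_CC·R_2/(R_1+R_2) = 19×56/236 = 4.51 V, R_Th = R_1‖R_2 = 42.7 kΩ.
Base-emitter loop: V_Th = I_B·R_Th + V_BE + (β+1)I_B·R_E, so I_B = (4.51 − 0.7) / (42.7 + 76×1.8) = 0.0212 mA.
I_C = β·I_B = 75×0.0212 = 1.59 mA, and I_E = (β+1)I_B = 1.61 mA.
V_CE = V_CC − I_C·R_C − I_E·R_E = 19 − 1.59×0.68 − 1.61×1.8 = 15 V.
V_CE = 15 V > 0.2 V confirms active-region operation.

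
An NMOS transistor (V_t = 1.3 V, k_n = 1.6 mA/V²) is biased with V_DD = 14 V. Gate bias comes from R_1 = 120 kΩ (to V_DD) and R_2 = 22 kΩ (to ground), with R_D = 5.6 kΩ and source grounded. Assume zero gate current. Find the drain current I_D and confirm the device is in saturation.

I_D ≈ 0.6 mA

V_G = V_DD·R_2/(R_1+R_2) = 14×22/142 = 2.17 V. With the source grounded, V_GS = V_G = 2.17 V.
Assume saturation: I_D = (k_n/2)(V_GS − V_t)² = (1.6/2)×(2.17 − 1.3)² = 0.8×0.869² = 0.604 mA.
V_DS = V_DD − I_D·R_D = 14 − 0.604×5.6 = 10.6 V.
Saturation requires V_DS ≥ V_GS − V_t = 0.869 V; 10.6 ≥ 0.869 ✓.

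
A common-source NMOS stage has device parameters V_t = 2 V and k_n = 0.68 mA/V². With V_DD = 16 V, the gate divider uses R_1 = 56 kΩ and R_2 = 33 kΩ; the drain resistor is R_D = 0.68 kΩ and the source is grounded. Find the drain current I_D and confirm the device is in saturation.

I_D ≈ 5.3 mA

V_G = V_DD·R_2/(R_1+R_2) = 16×33/89 = 5.93 V. With the source grounded, V_GS = V_G = 5.93 V.
Assume saturation: I_D = (k_n/2)(V_GS − V_t)² = (0.68/2)×(5.93 − 2)² = 0.34×3.93² = 5.26 mA.
V_DS = V_DD − I_D·R_D = 16 − 5.26×0.68 = 12.4 V.
Saturation requires V_DS ≥ V_GS − V_t = 3.93 V; 12.4 ≥ 3.93 ✓.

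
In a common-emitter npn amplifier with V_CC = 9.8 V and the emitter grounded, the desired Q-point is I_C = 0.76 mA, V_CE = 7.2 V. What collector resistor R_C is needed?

Collector loop: V_CC = I_C·R_C + V_CE.
R_C = (V_CC − V_CE)/I_C = (9.8 − 7.2)/0.76 = 3.42 kΩ.

R_C ≈ 3.4 kΩ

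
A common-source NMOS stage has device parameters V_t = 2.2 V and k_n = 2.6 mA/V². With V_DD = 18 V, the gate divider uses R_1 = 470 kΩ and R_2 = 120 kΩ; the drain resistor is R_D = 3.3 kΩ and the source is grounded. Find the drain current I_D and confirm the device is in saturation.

I_D ≈ 2.8 mA

V_G = V_DD·R_2/(R_1+R_2) = 18×120/590 = 3.66 V. With the source grounded, V_GS = V_G = 3.66 V.
Assume saturation: I_D = (k_n/2)(V_GS − V_t)² = (2.6/2)×(3.66 − 2.2)² = 1.3×1.46² = 2.77 mA.
V_DS = V_DD − I_D·R_D = 18 − 2.77×3.3 = 8.84 V.
Saturation requires V_DS ≥ V_GS − V_t = 1.46 V; 8.84 ≥ 1.46 ✓.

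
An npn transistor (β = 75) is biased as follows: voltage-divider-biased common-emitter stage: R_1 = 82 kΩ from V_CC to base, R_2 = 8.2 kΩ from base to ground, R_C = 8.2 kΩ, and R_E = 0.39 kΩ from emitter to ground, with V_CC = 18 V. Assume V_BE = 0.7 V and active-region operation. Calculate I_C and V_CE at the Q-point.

I_C ≈ 1.9 mA, V_CE ≈ 1.7 V

Thevenize the base divider: V_Th = V_CC·R_2/(R_1+R_2) = 18×8.2/90.2 = 1.64 V, R_Th = R_1‖R_2 = 7.45 kΩ.
Base-emitter loop: V_Th = I_B·R_Th + V_BE + (β+1)I_B·R_E, so I_B = (1.64 − 0.7) / (7.45 + 76×0.39) = 0.0252 mA.
I_C = β·I_B = 75×0.0252 = 1.89 mA, and I_E = (β+1)I_B = 1.92 mA.
V_CE = V_CC − I_C·R_C − I_E·R_E = 18 − 1.89×8.2 − 1.92×0.39 = 1.73 V.
V_CE = 1.73 V > 0.2 V confirms active-region operation.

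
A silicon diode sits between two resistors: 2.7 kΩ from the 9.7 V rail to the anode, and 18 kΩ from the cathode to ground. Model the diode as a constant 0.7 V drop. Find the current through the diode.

The two resistors are in series with the diode, so KVL gives 9.7 = I·2.7 + 0.7 + I·18.
I = (9.7 − 0.7) / (2.7 + 18) kΩ = 9 / 20.7 = 0.435 mA.

I ≈ 0.43 mA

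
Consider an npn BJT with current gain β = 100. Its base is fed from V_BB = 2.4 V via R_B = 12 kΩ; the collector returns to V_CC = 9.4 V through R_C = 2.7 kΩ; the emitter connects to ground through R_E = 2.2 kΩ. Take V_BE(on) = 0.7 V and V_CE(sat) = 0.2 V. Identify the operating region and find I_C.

Assume active. Base-emitter loop: I_B = (V_BB − V_BE)/(R_B + (β+1)R_E) = (2.4 − 0.7)/(12 + 101×2.2) = 0.00726 mA.
I_C = β·I_B = 100×0.00726 = 0.726 mA.
V_CE = V_CC − I_C·R_C − I_E·R_E = 9.4 − 0.726×2.7 − 0.733×2.2 = 5.83 V > V_CE(sat), so the active-region assumption holds.

active; I_C ≈ 0.73 mA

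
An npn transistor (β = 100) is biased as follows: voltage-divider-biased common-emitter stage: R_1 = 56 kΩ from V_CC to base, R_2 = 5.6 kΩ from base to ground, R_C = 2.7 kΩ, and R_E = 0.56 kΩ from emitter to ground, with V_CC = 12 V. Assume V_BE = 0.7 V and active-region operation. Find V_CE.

Thevenize the base divider: V_Th = V_CC·R_2/(R_1+R_2) = 12×5.6/61.6 = 1.09 V, R_Th = R_1‖R_2 = 5.09 kΩ.
Base-emitter loop: V_Th = I_B·R_Th + V_BE + (β+1)I_B·R_E, so I_B = (1.09 − 0.7) / (5.09 + 101×0.56) = 0.00634 mA.
I_C = β·I_B = 100×0.00634 = 0.634 mA, and I_E = (β+1)I_B = 0.64 mA.
V_CE = V_CC − I_C·R_C − I_E·R_E = 12 − 0.634×2.7 − 0.64×0.56 = 9.93 V.
V_CE = 9.93 V > 0.2 V confirms active-region operation.

V_CE ≈ 9.9 V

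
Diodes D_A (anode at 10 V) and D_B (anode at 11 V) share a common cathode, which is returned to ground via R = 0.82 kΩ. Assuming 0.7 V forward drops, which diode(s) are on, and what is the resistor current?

Assume both conduct. Then node N would need to be at both 10−0.7 = 9.3 V and 11−0.7 = 10.3 V, which is impossible.
Assume only D_B conducts: V_N = 11 − 0.7 = 10.3 V, so I_R = 10.3/0.82 = 12.6 mA.
Check D_A: its anode-to-cathode voltage is 10 − 10.3 = -0.3 V < 0.7 V, so it is off. The assumption is consistent.

Only D_B conducts; I_R ≈ 13 mA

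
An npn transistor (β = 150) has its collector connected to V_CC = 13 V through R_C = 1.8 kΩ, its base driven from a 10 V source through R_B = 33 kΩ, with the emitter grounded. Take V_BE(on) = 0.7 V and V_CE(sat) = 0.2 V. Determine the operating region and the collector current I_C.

saturation; I_C ≈ 7.1 mA

Assume active: I_B = (10 − 0.7)/33 = 0.282 mA, giving I_C = β·I_B = 42.3 mA.
But then V_CE = 13 − 42.3×1.8 = -63.1 V < V_CE(sat) = 0.2 V — impossible in the active region.
So the transistor is saturated. With V_CE = 0.2 V, I_C = (V_CC − 0.2)/R_C = 12.8/1.8 = 7.11 mA.
Check: β·I_B = 42.3 mA > I_C = 7.11 mA, confirming saturation.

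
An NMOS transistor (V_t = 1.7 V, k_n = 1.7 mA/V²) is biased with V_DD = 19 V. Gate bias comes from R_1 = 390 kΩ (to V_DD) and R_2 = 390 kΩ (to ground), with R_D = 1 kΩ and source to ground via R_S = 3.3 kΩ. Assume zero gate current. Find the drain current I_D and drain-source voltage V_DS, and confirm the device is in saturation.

I_D ≈ 1.9 mA, V_DS ≈ 11 V

V_G = V_DD·R_2/(R_1+R_2) = 19×390/780 = 9.5 V.
Assume saturation: I_D = (k_n/2)(V_GS − V_t)² with V_GS = V_G − I_D·R_S = 9.5 − 3.3·I_D.
Substituting gives 9.26·I_D² − 44.8·I_D + 51.7 = 0, with roots I_D = 1.91 or 2.93 mA.
The root I_D = 2.93 mA gives V_GS = -0.155 V ≤ V_t, so take I_D = 1.91 mA.
Then V_GS = 3.2 V and V_DS = V_DD − I_D(R_D+R_S) = 19 − 1.91×4.3 = 10.8 V.
Saturation requires V_DS ≥ V_GS − V_t = 1.5 V; 10.8 ≥ 1.5 ✓.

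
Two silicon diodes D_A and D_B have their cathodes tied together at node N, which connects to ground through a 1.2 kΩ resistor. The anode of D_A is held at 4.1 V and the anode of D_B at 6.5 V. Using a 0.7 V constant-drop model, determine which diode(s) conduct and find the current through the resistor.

Only D_B conducts; I_R ≈ 4.8 mA

Assume both conduct. Then node N would need to be at both 4.1−0.7 = 3.4 V and 6.5−0.7 = 5.8 V, which is impossible.
Assume only D_B conducts: V_N = 6.5 − 0.7 = 5.8 V, so I_R = 5.8/1.2 = 4.83 mA.
Check D_A: its anode-to-cathode voltage is 4.1 − 5.8 = -1.7 V < 0.7 V, so it is off. The assumption is consistent.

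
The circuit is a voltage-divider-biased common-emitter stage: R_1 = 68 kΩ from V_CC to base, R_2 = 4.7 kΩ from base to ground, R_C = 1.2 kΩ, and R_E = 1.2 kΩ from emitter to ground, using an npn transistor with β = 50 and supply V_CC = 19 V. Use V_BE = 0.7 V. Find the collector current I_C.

I_C ≈ 0.4 mA

Thevenize the base divider: V_Th = V_CC·R_2/(R_1+R_2) = 19×4.7/72.7 = 1.23 V, R_Th = R_1‖R_2 = 4.4 kΩ.
Base-emitter loop: V_Th = I_B·R_Th + V_BE + (β+1)I_B·R_E, so I_B = (1.23 − 0.7) / (4.4 + 51×1.2) = 0.00805 mA.
I_C = β·I_B = 50×0.00805 = 0.403 mA, and I_E = (β+1)I_B = 0.411 mA.
V_CE = V_CC − I_C·R_C − I_E·R_E = 19 − 0.403×1.2 − 0.411×1.2 = 18 V.
V_CE = 18 V > 0.2 V confirms active-region operation.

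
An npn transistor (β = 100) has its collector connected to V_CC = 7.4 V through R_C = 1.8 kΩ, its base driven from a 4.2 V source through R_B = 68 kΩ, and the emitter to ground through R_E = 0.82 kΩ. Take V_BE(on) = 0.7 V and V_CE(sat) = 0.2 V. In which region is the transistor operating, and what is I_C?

Assume active. Base-emitter loop: I_B = (V_BB − V_BE)/(R_B + (β+1)R_E) = (4.2 − 0.7)/(68 + 101×0.82) = 0.0232 mA.
I_C = β·I_B = 100×0.0232 = 2.32 mA.
V_CE = V_CC − I_C·R_C − I_E·R_E = 7.4 − 2.32×1.8 − 2.34×0.82 = 1.3 V > V_CE(sat), so the active-region assumption holds.

active; I_C ≈ 2.3 mA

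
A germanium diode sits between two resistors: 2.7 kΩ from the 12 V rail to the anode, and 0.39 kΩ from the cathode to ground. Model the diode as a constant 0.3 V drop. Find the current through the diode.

I ≈ 3.8 mA

The two resistors are in series with the diode, so KVL gives 12 = I·2.7 + 0.3 + I·0.39.
I = (12 − 0.3) / (2.7 + 0.39) kΩ = 11.7 / 3.09 = 3.79 mA.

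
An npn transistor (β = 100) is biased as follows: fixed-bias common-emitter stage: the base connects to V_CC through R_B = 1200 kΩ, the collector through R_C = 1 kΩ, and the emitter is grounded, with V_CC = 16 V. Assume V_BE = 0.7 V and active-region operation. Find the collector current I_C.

I_C ≈ 1.3 mA

Base loop: V_CC = I_B·R_B + V_BE, so I_B = (16 − 0.7)/1200 kΩ = 0.0128 mA.
In the active region I_C = β·I_B = 100 × 0.0128 = 1.28 mA.
Collector loop: V_CE = V_CC − I_C·R_C = 16 − 1.28×1 = 14.7 V.
Since V_CE = 14.7 V > V_CE(sat) ≈ 0.2 V, the transistor is in the active region as assumed.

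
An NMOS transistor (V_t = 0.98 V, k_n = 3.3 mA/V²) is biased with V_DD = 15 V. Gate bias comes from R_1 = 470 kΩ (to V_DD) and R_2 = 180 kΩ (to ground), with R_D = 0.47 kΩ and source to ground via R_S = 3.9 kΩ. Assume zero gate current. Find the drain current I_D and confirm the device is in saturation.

I_D ≈ 0.65 mA

V_G = V_DD·R_2/(R_1+R_2) = 15×180/650 = 4.15 V.
Assume saturation: I_D = (k_n/2)(V_GS − V_t)² with V_GS = V_G − I_D·R_S = 4.15 − 3.9·I_D.
Substituting gives 25.1·I_D² − 41.8·I_D + 16.6 = 0, with roots I_D = 0.653 or 1.01 mA.
The root I_D = 1.01 mA gives V_GS = 0.196 V ≤ V_t, so take I_D = 0.653 mA.
Then V_GS = 1.61 V and V_DS = V_DD − I_D(R_D+R_S) = 15 − 0.653×4.37 = 12.1 V.
Saturation requires V_DS ≥ V_GS − V_t = 0.629 V; 12.1 ≥ 0.629 ✓.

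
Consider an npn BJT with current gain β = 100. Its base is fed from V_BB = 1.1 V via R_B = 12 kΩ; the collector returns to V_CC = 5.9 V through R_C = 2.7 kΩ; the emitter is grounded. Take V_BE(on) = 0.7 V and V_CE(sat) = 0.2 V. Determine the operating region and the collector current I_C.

Assume active: I_B = (1.1 − 0.7)/12 = 0.0333 mA, giving I_C = β·I_B = 3.33 mA.
But then V_CE = 5.9 − 3.33×2.7 = -3.1 V < V_CE(sat) = 0.2 V — impossible in the active region.
So the transistor is saturated. With V_CE = 0.2 V, I_C = (V_CC − 0.2)/R_C = 5.7/2.7 = 2.11 mA.
Check: β·I_B = 3.33 mA > I_C = 2.11 mA, confirming saturation.

saturation; I_C ≈ 2.1 mA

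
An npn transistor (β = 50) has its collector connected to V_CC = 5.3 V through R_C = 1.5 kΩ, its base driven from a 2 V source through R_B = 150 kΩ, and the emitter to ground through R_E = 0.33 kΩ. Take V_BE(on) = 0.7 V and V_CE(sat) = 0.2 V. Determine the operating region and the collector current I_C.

Assume active. Base-emitter loop: I_B = (V_BB − V_BE)/(R_B + (β+1)R_E) = (2 − 0.7)/(150 + 51×0.33) = 0.00779 mA.
I_C = β·I_B = 50×0.00779 = 0.39 mA.
V_CE = V_CC − I_C·R_C − I_E·R_E = 5.3 − 0.39×1.5 − 0.397×0.33 = 4.58 V > V_CE(sat), so the active-region assumption holds.

active; I_C ≈ 0.39 mA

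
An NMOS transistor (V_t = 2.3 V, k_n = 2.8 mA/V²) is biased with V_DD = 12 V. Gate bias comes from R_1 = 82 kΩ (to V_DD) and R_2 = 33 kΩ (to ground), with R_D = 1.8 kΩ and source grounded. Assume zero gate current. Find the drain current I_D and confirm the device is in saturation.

V_G = V_DD·R_2/(R_1+R_2) = 12×33/115 = 3.44 V. With the source grounded, V_GS = V_G = 3.44 V.
Assume saturation: I_D = (k_n/2)(V_GS − V_t)² = (2.8/2)×(3.44 − 2.3)² = 1.4×1.14² = 1.83 mA.
V_DS = V_DD − I_D·R_D = 12 − 1.83×1.8 = 8.7 V.
Saturation requires V_DS ≥ V_GS − V_t = 1.14 V; 8.7 ≥ 1.14 ✓.

I_D ≈ 1.8 mA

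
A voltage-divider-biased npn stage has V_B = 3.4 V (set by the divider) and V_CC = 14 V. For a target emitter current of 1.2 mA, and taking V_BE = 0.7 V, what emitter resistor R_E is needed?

R_E ≈ 2.3 kΩ

V_E = V_B − V_BE = 3.4 − 0.7 = 2.7 V.
R_E = V_E / I_E = 2.7 / 1.2 = 2.25 kΩ.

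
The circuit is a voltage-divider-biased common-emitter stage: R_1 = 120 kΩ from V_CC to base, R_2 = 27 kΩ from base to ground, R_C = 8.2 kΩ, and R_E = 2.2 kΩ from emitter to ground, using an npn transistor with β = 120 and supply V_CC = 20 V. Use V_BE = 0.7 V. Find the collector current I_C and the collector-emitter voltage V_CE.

Thevenize the base divider: V_Th = V_CC·R_2/(R_1+R_2) = 20×27/147 = 3.67 V, R_Th = R_1‖R_2 = 22 kΩ.
Base-emitter loop: V_Th = I_B·R_Th + V_BE + (β+1)I_B·R_E, so I_B = (3.67 − 0.7) / (22 + 121×2.2) = 0.0103 mA.
I_C = β·I_B = 120×0.0103 = 1.24 mA, and I_E = (β+1)I_B = 1.25 mA.
V_CE = V_CC − I_C·R_C − I_E·R_E = 20 − 1.24×8.2 − 1.25×2.2 = 7.1 V.
V_CE = 7.1 V > 0.2 V confirms active-region operation.

I_C ≈ 1.2 mA, V_CE ≈ 7.1 V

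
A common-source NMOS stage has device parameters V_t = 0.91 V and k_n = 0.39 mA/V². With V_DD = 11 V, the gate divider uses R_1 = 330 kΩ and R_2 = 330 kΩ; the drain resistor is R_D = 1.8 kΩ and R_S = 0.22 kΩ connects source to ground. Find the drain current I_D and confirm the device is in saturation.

V_G = V_DD·R_2/(R_1+R_2) = 11×330/660 = 5.5 V.
Assume saturation: I_D = (k_n/2)(V_GS − V_t)² with V_GS = V_G − I_D·R_S = 5.5 − 0.22·I_D.
Substituting gives 0.00944·I_D² − 1.39·I_D + 4.11 = 0, with roots I_D = 3.01 or 145 mA.
The root I_D = 145 mA gives V_GS = -26.3 V ≤ V_t, so take I_D = 3.01 mA.
Then V_GS = 4.84 V and V_DS = V_DD − I_D(R_D+R_S) = 11 − 3.01×2.02 = 4.92 V.
Saturation requires V_DS ≥ V_GS − V_t = 3.93 V; 4.92 ≥ 3.93 ✓.

I_D ≈ 3 mA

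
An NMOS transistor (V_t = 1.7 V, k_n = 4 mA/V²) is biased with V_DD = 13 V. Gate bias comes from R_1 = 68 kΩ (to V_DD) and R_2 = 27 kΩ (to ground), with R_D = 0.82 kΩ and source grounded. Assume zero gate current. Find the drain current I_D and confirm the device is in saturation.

V_G = V_DD·R_2/(R_1+R_2) = 13×27/95 = 3.69 V. With the source grounded, V_GS = V_G = 3.69 V.
Assume saturation: I_D = (k_n/2)(V_GS − V_t)² = (4/2)×(3.69 − 1.7)² = 2×1.99² = 7.96 mA.
V_DS = V_DD − I_D·R_D = 13 − 7.96×0.82 = 6.47 V.
Saturation requires V_DS ≥ V_GS − V_t = 1.99 V; 6.47 ≥ 1.99 ✓.

I_D ≈ 8 mA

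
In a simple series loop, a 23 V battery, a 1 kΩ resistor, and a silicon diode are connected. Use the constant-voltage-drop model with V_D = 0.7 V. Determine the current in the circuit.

I ≈ 22 mA

KVL around the loop: 23 = V_D + I·R = 0.7 + I × 1 kΩ.
So I = (23 − 0.7) / 1 kΩ = 22.3 / 1 = 22.3 mA.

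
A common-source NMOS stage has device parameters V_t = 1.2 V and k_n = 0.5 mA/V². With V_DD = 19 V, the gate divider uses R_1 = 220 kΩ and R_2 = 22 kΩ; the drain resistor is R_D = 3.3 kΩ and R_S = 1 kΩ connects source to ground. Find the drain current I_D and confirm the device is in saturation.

V_G = V_DD·R_2/(R_1+R_2) = 19×22/242 = 1.73 V.
Assume saturation: I_D = (k_n/2)(V_GS − V_t)² with V_GS = V_G − I_D·R_S = 1.73 − 1·I_D.
Substituting gives 0.25·I_D² − 1.26·I_D + 0.0695 = 0, with roots I_D = 0.0556 or 5 mA.
The root I_D = 5 mA gives V_GS = -3.27 V ≤ V_t, so take I_D = 0.0556 mA.
Then V_GS = 1.67 V and V_DS = V_DD − I_D(R_D+R_S) = 19 − 0.0556×4.3 = 18.8 V.
Saturation requires V_DS ≥ V_GS − V_t = 0.472 V; 18.8 ≥ 0.472 ✓.

I_D ≈ 0.056 mA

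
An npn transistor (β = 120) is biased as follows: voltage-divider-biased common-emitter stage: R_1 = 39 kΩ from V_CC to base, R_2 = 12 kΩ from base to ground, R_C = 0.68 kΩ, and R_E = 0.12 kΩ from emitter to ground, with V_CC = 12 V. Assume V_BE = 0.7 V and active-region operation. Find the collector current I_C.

I_C ≈ 11 mA

Thevenize the base divider: V_Th = V_CC·R_2/(R_1+R_2) = 12×12/51 = 2.82 V, R_Th = R_1‖R_2 = 9.18 kΩ.
Base-emitter loop: V_Th = I_B·R_Th + V_BE + (β+1)I_B·R_E, so I_B = (2.82 − 0.7) / (9.18 + 121×0.12) = 0.0896 mA.
I_C = β·I_B = 120×0.0896 = 10.8 mA, and I_E = (β+1)I_B = 10.8 mA.
V_CE = V_CC − I_C·R_C − I_E·R_E = 12 − 10.8×0.68 − 10.8×0.12 = 3.39 V.
V_CE = 3.39 V > 0.2 V confirms active-region operation.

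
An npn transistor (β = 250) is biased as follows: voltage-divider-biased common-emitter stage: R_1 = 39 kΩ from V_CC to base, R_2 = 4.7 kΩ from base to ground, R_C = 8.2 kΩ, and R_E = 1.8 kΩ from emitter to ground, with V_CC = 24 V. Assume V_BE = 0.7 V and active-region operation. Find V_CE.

Thevenize the base divider: V_Th = V_CC·R_2/(R_1+R_2) = 24×4.7/43.7 = 2.58 V, R_Th = R_1‖R_2 = 4.19 kΩ.
Base-emitter loop: V_Th = I_B·R_Th + V_BE + (β+1)I_B·R_E, so I_B = (2.58 − 0.7) / (4.19 + 251×1.8) = 0.00413 mA.
I_C = β·I_B = 250×0.00413 = 1.03 mA, and I_E = (β+1)I_B = 1.04 mA.
V_CE = V_CC − I_C·R_C − I_E·R_E = 24 − 1.03×8.2 − 1.04×1.8 = 13.7 V.
V_CE = 13.7 V > 0.2 V confirms active-region operation.

V_CE ≈ 14 V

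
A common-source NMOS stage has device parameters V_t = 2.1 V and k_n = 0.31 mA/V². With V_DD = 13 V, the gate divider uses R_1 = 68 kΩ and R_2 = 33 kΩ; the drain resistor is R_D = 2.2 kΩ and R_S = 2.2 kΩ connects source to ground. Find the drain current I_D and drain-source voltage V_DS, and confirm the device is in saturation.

V_G = V_DD·R_2/(R_1+R_2) = 13×33/101 = 4.25 V.
Assume saturation: I_D = (k_n/2)(V_GS − V_t)² with V_GS = V_G − I_D·R_S = 4.25 − 2.2·I_D.
Substituting gives 0.75·I_D² − 2.46·I_D + 0.715 = 0, with roots I_D = 0.322 or 2.96 mA.
The root I_D = 2.96 mA gives V_GS = -2.27 V ≤ V_t, so take I_D = 0.322 mA.
Then V_GS = 3.54 V and V_DS = V_DD − I_D(R_D+R_S) = 13 − 0.322×4.4 = 11.6 V.
Saturation requires V_DS ≥ V_GS − V_t = 1.44 V; 11.6 ≥ 1.44 ✓.

I_D ≈ 0.32 mA, V_DS ≈ 12 V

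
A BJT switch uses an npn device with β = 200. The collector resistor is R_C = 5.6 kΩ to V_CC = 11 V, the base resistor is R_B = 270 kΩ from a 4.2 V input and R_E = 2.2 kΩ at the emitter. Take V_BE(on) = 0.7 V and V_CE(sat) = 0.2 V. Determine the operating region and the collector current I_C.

active; I_C ≈ 0.98 mA

Assume active. Base-emitter loop: I_B = (V_BB − V_BE)/(R_B + (β+1)R_E) = (4.2 − 0.7)/(270 + 201×2.2) = 0.00491 mA.
I_C = β·I_B = 200×0.00491 = 0.983 mA.
V_CE = V_CC − I_C·R_C − I_E·R_E = 11 − 0.983×5.6 − 0.988×2.2 = 3.32 V > V_CE(sat), so the active-region assumption holds.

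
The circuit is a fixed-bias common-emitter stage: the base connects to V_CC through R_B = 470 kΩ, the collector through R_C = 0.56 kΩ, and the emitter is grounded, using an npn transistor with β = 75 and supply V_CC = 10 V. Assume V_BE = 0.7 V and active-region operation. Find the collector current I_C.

Base loop: V_CC = I_B·R_B + V_BE, so I_B = (10 − 0.7)/470 kΩ = 0.0198 mA.
In the active region I_C = β·I_B = 75 × 0.0198 = 1.48 mA.
Collector loop: V_CE = V_CC − I_C·R_C = 10 − 1.48×0.56 = 9.17 V.
Since V_CE = 9.17 V > V_CE(sat) ≈ 0.2 V, the transistor is in the active region as assumed.

I_C ≈ 1.5 mA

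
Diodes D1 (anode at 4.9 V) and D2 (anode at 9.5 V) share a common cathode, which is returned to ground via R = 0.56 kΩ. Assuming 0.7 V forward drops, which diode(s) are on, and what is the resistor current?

Assume both conduct. Then node N would need to be at both 4.9−0.7 = 4.2 V and 9.5−0.7 = 8.8 V, which is impossible.
Assume only D2 conducts: V_N = 9.5 − 0.7 = 8.8 V, so I_R = 8.8/0.56 = 15.7 mA.
Check D1: its anode-to-cathode voltage is 4.9 − 8.8 = -3.9 V < 0.7 V, so it is off. The assumption is consistent.

Only D2 conducts; I_R ≈ 16 mA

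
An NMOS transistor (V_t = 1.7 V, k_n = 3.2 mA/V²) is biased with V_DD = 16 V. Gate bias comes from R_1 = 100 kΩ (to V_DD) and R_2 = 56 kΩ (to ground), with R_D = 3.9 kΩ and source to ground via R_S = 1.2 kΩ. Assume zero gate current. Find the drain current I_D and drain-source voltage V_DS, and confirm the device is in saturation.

V_G = V_DD·R_2/(R_1+R_2) = 16×56/156 = 5.74 V.
Assume saturation: I_D = (k_n/2)(V_GS − V_t)² with V_GS = V_G − I_D·R_S = 5.74 − 1.2·I_D.
Substituting gives 2.3·I_D² − 16.5·I_D + 26.2 = 0, with roots I_D = 2.36 or 4.82 mA.
The root I_D = 4.82 mA gives V_GS = -0.0348 V ≤ V_t, so take I_D = 2.36 mA.
Then V_GS = 2.91 V and V_DS = V_DD − I_D(R_D+R_S) = 16 − 2.36×5.1 = 3.97 V.
Saturation requires V_DS ≥ V_GS − V_t = 1.21 V; 3.97 ≥ 1.21 ✓.

I_D ≈ 2.4 mA, V_DS ≈ 4 V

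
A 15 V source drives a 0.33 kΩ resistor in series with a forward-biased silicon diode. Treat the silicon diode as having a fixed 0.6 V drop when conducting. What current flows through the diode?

KVL around the loop: 15 = V_D + I·R = 0.6 + I × 0.33 kΩ.
So I = (15 − 0.6) / 0.33 kΩ = 14.4 / 0.33 = 43.6 mA.

I ≈ 44 mA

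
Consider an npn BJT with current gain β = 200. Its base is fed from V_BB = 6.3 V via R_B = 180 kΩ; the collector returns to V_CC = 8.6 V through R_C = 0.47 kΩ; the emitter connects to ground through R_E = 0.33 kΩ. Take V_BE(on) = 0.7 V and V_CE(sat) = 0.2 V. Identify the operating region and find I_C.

Assume active. Base-emitter loop: I_B = (V_BB − V_BE)/(R_B + (β+1)R_E) = (6.3 − 0.7)/(180 + 201×0.33) = 0.0227 mA.
I_C = β·I_B = 200×0.0227 = 4.55 mA.
V_CE = V_CC − I_C·R_C − I_E·R_E = 8.6 − 4.55×0.47 − 4.57×0.33 = 4.96 V > V_CE(sat), so the active-region assumption holds.

active; I_C ≈ 4.5 mA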